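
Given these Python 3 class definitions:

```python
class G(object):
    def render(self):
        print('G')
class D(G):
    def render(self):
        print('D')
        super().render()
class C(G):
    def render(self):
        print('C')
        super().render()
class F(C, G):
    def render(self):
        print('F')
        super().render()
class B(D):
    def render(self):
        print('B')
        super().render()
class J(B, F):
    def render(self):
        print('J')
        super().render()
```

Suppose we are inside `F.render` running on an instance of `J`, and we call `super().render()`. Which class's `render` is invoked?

L[J] = J + merge(L[B], L[F], [B F])
  take B:  [B D G object] + [F C G object] + [B F]
  take D:  [D G object] + [F C G object] + [F]
  take F:  [G object] + [F C G object] + [F]
  take C:  [G object] + [C G object]
  take G:  [G object] + [G object]
  take object:  [object] + [object]
MRO: J B D F C G object
super() in F.render on a J instance goes to the class after F in J's MRO: C.

C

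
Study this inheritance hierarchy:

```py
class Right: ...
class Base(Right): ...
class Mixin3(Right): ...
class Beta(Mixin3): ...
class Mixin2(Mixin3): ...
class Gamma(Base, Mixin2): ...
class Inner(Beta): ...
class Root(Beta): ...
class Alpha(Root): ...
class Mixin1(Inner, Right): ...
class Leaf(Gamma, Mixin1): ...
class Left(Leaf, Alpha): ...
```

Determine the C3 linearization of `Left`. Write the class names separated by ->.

Left -> Leaf -> Gamma -> Base -> Mixin2 -> Mixin1 -> Inner -> Alpha -> Root -> Beta -> Mixin3 -> Right -> object

L[Left] = Left + merge(L[Leaf], L[Alpha], [Leaf Alpha])
  take Leaf:  [Leaf Gamma Base Mixin2 Mixin1 Inner Beta Mixin3 Right object] + [Alpha Root Beta Mixin3 Right object] + [Leaf Alpha]
  take Gamma:  [Gamma Base Mixin2 Mixin1 Inner Beta Mixin3 Right object] + [Alpha Root Beta Mixin3 Right object] + [Alpha]
  take Base:  [Base Mixin2 Mixin1 Inner Beta Mixin3 Right object] + [Alpha Root Beta Mixin3 Right object] + [Alpha]
  take Mixin2:  [Mixin2 Mixin1 Inner Beta Mixin3 Right object] + [Alpha Root Beta Mixin3 Right object] + [Alpha]
  take Mixin1:  [Mixin1 Inner Beta Mixin3 Right object] + [Alpha Root Beta Mixin3 Right object] + [Alpha]
  take Inner:  [Inner Beta Mixin3 Right object] + [Alpha Root Beta Mixin3 Right object] + [Alpha]
  take Alpha:  [Beta Mixin3 Right object] + [Alpha Root Beta Mixin3 Right object] + [Alpha]
  take Root:  [Beta Mixin3 Right object] + [Root Beta Mixin3 Right object]
  take Beta:  [Beta Mixin3 Right object] + [Beta Mixin3 Right object]
  take Mixin3:  [Mixin3 Right object] + [Mixin3 Right object]
  take Right:  [Right object] + [Right object]
  take object:  [object] + [object]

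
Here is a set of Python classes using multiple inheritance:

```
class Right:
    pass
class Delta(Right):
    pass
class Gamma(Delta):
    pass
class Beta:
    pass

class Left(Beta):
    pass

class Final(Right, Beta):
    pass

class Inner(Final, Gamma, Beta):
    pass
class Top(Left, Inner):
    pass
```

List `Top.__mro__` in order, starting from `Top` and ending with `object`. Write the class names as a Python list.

L[Top] = Top + merge(L[Left], L[Inner], [Left Inner])
  take Left:  [Left Beta object] + [Inner Final Gamma Delta Right Beta object] + [Left Inner]
  take Inner:  [Beta object] + [Inner Final Gamma Delta Right Beta object] + [Inner]
  take Final:  [Beta object] + [Final Gamma Delta Right Beta object]
  take Gamma:  [Beta object] + [Gamma Delta Right Beta object]
  take Delta:  [Beta object] + [Delta Right Beta object]
  take Right:  [Beta object] + [Right Beta object]
  take Beta:  [Beta object] + [Beta object]
  take object:  [object] + [object]

[Top, Left, Inner, Final, Gamma, Delta, Right, Beta, object]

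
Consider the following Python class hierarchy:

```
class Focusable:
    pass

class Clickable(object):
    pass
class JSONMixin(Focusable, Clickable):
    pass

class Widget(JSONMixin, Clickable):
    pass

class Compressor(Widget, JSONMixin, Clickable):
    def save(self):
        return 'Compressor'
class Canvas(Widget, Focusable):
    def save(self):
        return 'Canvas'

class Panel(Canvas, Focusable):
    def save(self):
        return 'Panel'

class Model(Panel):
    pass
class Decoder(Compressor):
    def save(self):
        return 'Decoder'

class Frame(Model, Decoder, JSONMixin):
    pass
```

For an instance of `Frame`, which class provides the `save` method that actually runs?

Panel

L[Frame] = Frame + merge(L[Model], L[Decoder], L[JSONMixin], [Model Decoder JSONMixin])
  take Model:  [Model Panel Canvas Widget JSONMixin Focusable Clickable object] + [Decoder Compressor Widget JSONMixin Focusable Clickable object] + [JSONMixin Focusable Clickable object] + [Model Decoder JSONMixin]
  take Panel:  [Panel Canvas Widget JSONMixin Focusable Clickable object] + [Decoder Compressor Widget JSONMixin Focusable Clickable object] + [JSONMixin Focusable Clickable object] + [Decoder JSONMixin]
  take Canvas:  [Canvas Widget JSONMixin Focusable Clickable object] + [Decoder Compressor Widget JSONMixin Focusable Clickable object] + [JSONMixin Focusable Clickable object] + [Decoder JSONMixin]
  take Decoder:  [Widget JSONMixin Focusable Clickable object] + [Decoder Compressor Widget JSONMixin Focusable Clickable object] + [JSONMixin Focusable Clickable object] + [Decoder JSONMixin]
  take Compressor:  [Widget JSONMixin Focusable Clickable object] + [Compressor Widget JSONMixin Focusable Clickable object] + [JSONMixin Focusable Clickable object] + [JSONMixin]
  take Widget:  [Widget JSONMixin Focusable Clickable object] + [Widget JSONMixin Focusable Clickable object] + [JSONMixin Focusable Clickable object] + [JSONMixin]
  take JSONMixin:  [JSONMixin Focusable Clickable object] + [JSONMixin Focusable Clickable object] + [JSONMixin Focusable Clickable object] + [JSONMixin]
  take Focusable:  [Focusable Clickable object] + [Focusable Clickable object] + [Focusable Clickable object]
  take Clickable:  [Clickable object] + [Clickable object] + [Clickable object]
  take object:  [object] + [object] + [object]
MRO: Frame Model Panel Canvas Decoder Compressor Widget JSONMixin Focusable Clickable object
save is defined in: Canvas, Compressor, Decoder, Panel. First along the MRO is Panel.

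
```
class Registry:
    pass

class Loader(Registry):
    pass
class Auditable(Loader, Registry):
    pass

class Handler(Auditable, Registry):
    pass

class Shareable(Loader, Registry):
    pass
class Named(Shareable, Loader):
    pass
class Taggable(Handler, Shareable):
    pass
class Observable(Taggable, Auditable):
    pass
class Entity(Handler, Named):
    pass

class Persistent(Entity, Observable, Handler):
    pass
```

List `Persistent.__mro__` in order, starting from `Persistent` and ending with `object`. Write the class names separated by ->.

L[Persistent] = Persistent + merge(L[Entity], L[Observable], L[Handler], [Entity Observable Handler])
  take Entity:  [Entity Handler Auditable Named Shareable Loader Registry object] + [Observable Taggable Handler Auditable Shareable Loader Registry object] + [Handler Auditable Loader Registry object] + [Entity Observable Handler]
  take Observable:  [Handler Auditable Named Shareable Loader Registry object] + [Observable Taggable Handler Auditable Shareable Loader Registry object] + [Handler Auditable Loader Registry object] + [Observable Handler]
  take Taggable:  [Handler Auditable Named Shareable Loader Registry object] + [Taggable Handler Auditable Shareable Loader Registry object] + [Handler Auditable Loader Registry object] + [Handler]
  take Handler:  [Handler Auditable Named Shareable Loader Registry object] + [Handler Auditable Shareable Loader Registry object] + [Handler Auditable Loader Registry object] + [Handler]
  take Auditable:  [Auditable Named Shareable Loader Registry object] + [Auditable Shareable Loader Registry object] + [Auditable Loader Registry object]
  take Named:  [Named Shareable Loader Registry object] + [Shareable Loader Registry object] + [Loader Registry object]
  take Shareable:  [Shareable Loader Registry object] + [Shareable Loader Registry object] + [Loader Registry object]
  take Loader:  [Loader Registry object] + [Loader Registry object] + [Loader Registry object]
  take Registry:  [Registry object] + [Registry object] + [Registry object]
  take object:  [object] + [object] + [object]

Persistent -> Entity -> Observable -> Taggable -> Handler -> Auditable -> Named -> Shareable -> Loader -> Registry -> object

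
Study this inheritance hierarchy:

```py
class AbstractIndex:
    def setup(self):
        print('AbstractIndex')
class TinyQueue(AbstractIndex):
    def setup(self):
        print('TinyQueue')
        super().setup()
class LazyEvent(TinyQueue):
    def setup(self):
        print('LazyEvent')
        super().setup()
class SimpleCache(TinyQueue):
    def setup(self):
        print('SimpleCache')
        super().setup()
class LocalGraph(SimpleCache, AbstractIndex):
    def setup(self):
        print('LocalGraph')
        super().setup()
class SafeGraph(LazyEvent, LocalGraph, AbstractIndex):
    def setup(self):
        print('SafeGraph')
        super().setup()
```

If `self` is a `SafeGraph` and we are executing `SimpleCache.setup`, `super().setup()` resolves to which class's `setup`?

TinyQueue

L[SafeGraph] = SafeGraph + merge(L[LazyEvent], L[LocalGraph], L[AbstractIndex], [LazyEvent LocalGraph AbstractIndex])
  take LazyEvent:  [LazyEvent TinyQueue AbstractIndex object] + [LocalGraph SimpleCache TinyQueue AbstractIndex object] + [AbstractIndex object] + [LazyEvent LocalGraph AbstractIndex]
  take LocalGraph:  [TinyQueue AbstractIndex object] + [LocalGraph SimpleCache TinyQueue AbstractIndex object] + [AbstractIndex object] + [LocalGraph AbstractIndex]
  take SimpleCache:  [TinyQueue AbstractIndex object] + [SimpleCache TinyQueue AbstractIndex object] + [AbstractIndex object] + [AbstractIndex]
  take TinyQueue:  [TinyQueue AbstractIndex object] + [TinyQueue AbstractIndex object] + [AbstractIndex object] + [AbstractIndex]
  take AbstractIndex:  [AbstractIndex object] + [AbstractIndex object] + [AbstractIndex object] + [AbstractIndex]
  take object:  [object] + [object] + [object]
MRO: SafeGraph LazyEvent LocalGraph SimpleCache TinyQueue AbstractIndex object
super() in SimpleCache.setup on a SafeGraph instance goes to the class after SimpleCache in SafeGraph's MRO: TinyQueue.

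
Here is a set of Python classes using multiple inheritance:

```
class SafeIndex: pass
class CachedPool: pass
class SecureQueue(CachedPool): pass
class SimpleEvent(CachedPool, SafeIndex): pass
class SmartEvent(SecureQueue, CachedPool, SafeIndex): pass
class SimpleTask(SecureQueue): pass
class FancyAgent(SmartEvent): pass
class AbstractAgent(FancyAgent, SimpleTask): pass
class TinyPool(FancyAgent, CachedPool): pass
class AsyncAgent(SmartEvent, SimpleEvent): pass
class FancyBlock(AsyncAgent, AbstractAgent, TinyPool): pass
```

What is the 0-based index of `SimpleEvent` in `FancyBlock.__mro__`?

8

L[FancyBlock] = FancyBlock + merge(L[AsyncAgent], L[AbstractAgent], L[TinyPool], [AsyncAgent AbstractAgent TinyPool])
  take AsyncAgent:  [AsyncAgent SmartEvent SecureQueue SimpleEvent CachedPool SafeIndex object] + [AbstractAgent FancyAgent SmartEvent SimpleTask SecureQueue CachedPool SafeIndex object] + [TinyPool FancyAgent SmartEvent SecureQueue CachedPool SafeIndex object] + [AsyncAgent AbstractAgent TinyPool]
  take AbstractAgent:  [SmartEvent SecureQueue SimpleEvent CachedPool SafeIndex object] + [AbstractAgent FancyAgent SmartEvent SimpleTask SecureQueue CachedPool SafeIndex object] + [TinyPool FancyAgent SmartEvent SecureQueue CachedPool SafeIndex object] + [AbstractAgent TinyPool]
  take TinyPool:  [SmartEvent SecureQueue SimpleEvent CachedPool SafeIndex object] + [FancyAgent SmartEvent SimpleTask SecureQueue CachedPool SafeIndex object] + [TinyPool FancyAgent SmartEvent SecureQueue CachedPool SafeIndex object] + [TinyPool]
  take FancyAgent:  [SmartEvent SecureQueue SimpleEvent CachedPool SafeIndex object] + [FancyAgent SmartEvent SimpleTask SecureQueue CachedPool SafeIndex object] + [FancyAgent SmartEvent SecureQueue CachedPool SafeIndex object]
  take SmartEvent:  [SmartEvent SecureQueue SimpleEvent CachedPool SafeIndex object] + [SmartEvent SimpleTask SecureQueue CachedPool SafeIndex object] + [SmartEvent SecureQueue CachedPool SafeIndex object]
  take SimpleTask:  [SecureQueue SimpleEvent CachedPool SafeIndex object] + [SimpleTask SecureQueue CachedPool SafeIndex object] + [SecureQueue CachedPool SafeIndex object]
  take SecureQueue:  [SecureQueue SimpleEvent CachedPool SafeIndex object] + [SecureQueue CachedPool SafeIndex object] + [SecureQueue CachedPool SafeIndex object]
  take SimpleEvent:  [SimpleEvent CachedPool SafeIndex object] + [CachedPool SafeIndex object] + [CachedPool SafeIndex object]
  take CachedPool:  [CachedPool SafeIndex object] + [CachedPool SafeIndex object] + [CachedPool SafeIndex object]
  take SafeIndex:  [SafeIndex object] + [SafeIndex object] + [SafeIndex object]
  take object:  [object] + [object] + [object]
MRO: FancyBlock AsyncAgent AbstractAgent TinyPool FancyAgent SmartEvent SimpleTask SecureQueue SimpleEvent CachedPool SafeIndex object
SimpleEvent sits at index 8.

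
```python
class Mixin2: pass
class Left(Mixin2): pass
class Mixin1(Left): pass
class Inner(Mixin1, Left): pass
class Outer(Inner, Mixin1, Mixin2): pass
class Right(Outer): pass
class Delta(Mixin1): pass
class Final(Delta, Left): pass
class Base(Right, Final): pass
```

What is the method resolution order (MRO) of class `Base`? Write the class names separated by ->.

L[Base] = Base + merge(L[Right], L[Final], [Right Final])
  take Right:  [Right Outer Inner Mixin1 Left Mixin2 object] + [Final Delta Mixin1 Left Mixin2 object] + [Right Final]
  take Outer:  [Outer Inner Mixin1 Left Mixin2 object] + [Final Delta Mixin1 Left Mixin2 object] + [Final]
  take Inner:  [Inner Mixin1 Left Mixin2 object] + [Final Delta Mixin1 Left Mixin2 object] + [Final]
  take Final:  [Mixin1 Left Mixin2 object] + [Final Delta Mixin1 Left Mixin2 object] + [Final]
  take Delta:  [Mixin1 Left Mixin2 object] + [Delta Mixin1 Left Mixin2 object]
  take Mixin1:  [Mixin1 Left Mixin2 object] + [Mixin1 Left Mixin2 object]
  take Left:  [Left Mixin2 object] + [Left Mixin2 object]
  take Mixin2:  [Mixin2 object] + [Mixin2 object]
  take object:  [object] + [object]

Base -> Right -> Outer -> Inner -> Final -> Delta -> Mixin1 -> Left -> Mixin2 -> object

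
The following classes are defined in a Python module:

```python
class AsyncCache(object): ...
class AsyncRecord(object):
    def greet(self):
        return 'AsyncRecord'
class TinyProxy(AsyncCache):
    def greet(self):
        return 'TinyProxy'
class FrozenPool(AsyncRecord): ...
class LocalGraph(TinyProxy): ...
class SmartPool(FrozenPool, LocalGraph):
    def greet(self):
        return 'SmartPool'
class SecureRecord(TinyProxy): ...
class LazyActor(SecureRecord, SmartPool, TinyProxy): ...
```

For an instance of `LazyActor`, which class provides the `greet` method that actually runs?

L[LazyActor] = LazyActor + merge(L[SecureRecord], L[SmartPool], L[TinyProxy], [SecureRecord SmartPool TinyProxy])
  take SecureRecord:  [SecureRecord TinyProxy AsyncCache object] + [SmartPool FrozenPool AsyncRecord LocalGraph TinyProxy AsyncCache object] + [TinyProxy AsyncCache object] + [SecureRecord SmartPool TinyProxy]
  take SmartPool:  [TinyProxy AsyncCache object] + [SmartPool FrozenPool AsyncRecord LocalGraph TinyProxy AsyncCache object] + [TinyProxy AsyncCache object] + [SmartPool TinyProxy]
  take FrozenPool:  [TinyProxy AsyncCache object] + [FrozenPool AsyncRecord LocalGraph TinyProxy AsyncCache object] + [TinyProxy AsyncCache object] + [TinyProxy]
  take AsyncRecord:  [TinyProxy AsyncCache object] + [AsyncRecord LocalGraph TinyProxy AsyncCache object] + [TinyProxy AsyncCache object] + [TinyProxy]
  take LocalGraph:  [TinyProxy AsyncCache object] + [LocalGraph TinyProxy AsyncCache object] + [TinyProxy AsyncCache object] + [TinyProxy]
  take TinyProxy:  [TinyProxy AsyncCache object] + [TinyProxy AsyncCache object] + [TinyProxy AsyncCache object] + [TinyProxy]
  take AsyncCache:  [AsyncCache object] + [AsyncCache object] + [AsyncCache object]
  take object:  [object] + [object] + [object]
MRO: LazyActor SecureRecord SmartPool FrozenPool AsyncRecord LocalGraph TinyProxy AsyncCache object
greet is defined in: AsyncRecord, SmartPool, TinyProxy. First along the MRO is SmartPool.

SmartPool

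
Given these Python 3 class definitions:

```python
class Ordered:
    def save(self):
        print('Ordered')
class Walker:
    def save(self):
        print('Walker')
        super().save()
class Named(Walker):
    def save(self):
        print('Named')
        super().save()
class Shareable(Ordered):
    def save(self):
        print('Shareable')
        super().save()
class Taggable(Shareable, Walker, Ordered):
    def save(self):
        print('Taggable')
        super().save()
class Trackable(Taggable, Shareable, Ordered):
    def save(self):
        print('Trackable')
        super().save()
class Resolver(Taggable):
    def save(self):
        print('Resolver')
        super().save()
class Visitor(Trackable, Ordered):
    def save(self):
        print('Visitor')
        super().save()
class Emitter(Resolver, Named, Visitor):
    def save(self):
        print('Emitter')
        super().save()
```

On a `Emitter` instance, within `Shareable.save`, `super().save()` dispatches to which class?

L[Emitter] = Emitter + merge(L[Resolver], L[Named], L[Visitor], [Resolver Named Visitor])
  take Resolver:  [Resolver Taggable Shareable Walker Ordered object] + [Named Walker object] + [Visitor Trackable Taggable Shareable Walker Ordered object] + [Resolver Named Visitor]
  take Named:  [Taggable Shareable Walker Ordered object] + [Named Walker object] + [Visitor Trackable Taggable Shareable Walker Ordered object] + [Named Visitor]
  take Visitor:  [Taggable Shareable Walker Ordered object] + [Walker object] + [Visitor Trackable Taggable Shareable Walker Ordered object] + [Visitor]
  take Trackable:  [Taggable Shareable Walker Ordered object] + [Walker object] + [Trackable Taggable Shareable Walker Ordered object]
  take Taggable:  [Taggable Shareable Walker Ordered object] + [Walker object] + [Taggable Shareable Walker Ordered object]
  take Shareable:  [Shareable Walker Ordered object] + [Walker object] + [Shareable Walker Ordered object]
  take Walker:  [Walker Ordered object] + [Walker object] + [Walker Ordered object]
  take Ordered:  [Ordered object] + [object] + [Ordered object]
  take object:  [object] + [object] + [object]
MRO: Emitter Resolver Named Visitor Trackable Taggable Shareable Walker Ordered object
super() in Shareable.save on a Emitter instance goes to the class after Shareable in Emitter's MRO: Walker.

Walker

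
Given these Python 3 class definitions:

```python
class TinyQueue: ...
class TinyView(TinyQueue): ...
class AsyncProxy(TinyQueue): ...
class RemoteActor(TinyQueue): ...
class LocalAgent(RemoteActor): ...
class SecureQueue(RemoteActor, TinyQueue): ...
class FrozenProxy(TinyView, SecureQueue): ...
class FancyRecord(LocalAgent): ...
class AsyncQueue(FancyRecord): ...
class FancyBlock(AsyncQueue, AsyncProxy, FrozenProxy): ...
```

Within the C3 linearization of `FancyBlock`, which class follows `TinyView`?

SecureQueue

L[FancyBlock] = FancyBlock + merge(L[AsyncQueue], L[AsyncProxy], L[FrozenProxy], [AsyncQueue AsyncProxy FrozenProxy])
  take AsyncQueue:  [AsyncQueue FancyRecord LocalAgent RemoteActor TinyQueue object] + [AsyncProxy TinyQueue object] + [FrozenProxy TinyView SecureQueue RemoteActor TinyQueue object] + [AsyncQueue AsyncProxy FrozenProxy]
  take FancyRecord:  [FancyRecord LocalAgent RemoteActor TinyQueue object] + [AsyncProxy TinyQueue object] + [FrozenProxy TinyView SecureQueue RemoteActor TinyQueue object] + [AsyncProxy FrozenProxy]
  take LocalAgent:  [LocalAgent RemoteActor TinyQueue object] + [AsyncProxy TinyQueue object] + [FrozenProxy TinyView SecureQueue RemoteActor TinyQueue object] + [AsyncProxy FrozenProxy]
  take AsyncProxy:  [RemoteActor TinyQueue object] + [AsyncProxy TinyQueue object] + [FrozenProxy TinyView SecureQueue RemoteActor TinyQueue object] + [AsyncProxy FrozenProxy]
  take FrozenProxy:  [RemoteActor TinyQueue object] + [TinyQueue object] + [FrozenProxy TinyView SecureQueue RemoteActor TinyQueue object] + [FrozenProxy]
  take TinyView:  [RemoteActor TinyQueue object] + [TinyQueue object] + [TinyView SecureQueue RemoteActor TinyQueue object]
  take SecureQueue:  [RemoteActor TinyQueue object] + [TinyQueue object] + [SecureQueue RemoteActor TinyQueue object]
  take RemoteActor:  [RemoteActor TinyQueue object] + [TinyQueue object] + [RemoteActor TinyQueue object]
  take TinyQueue:  [TinyQueue object] + [TinyQueue object] + [TinyQueue object]
  take object:  [object] + [object] + [object]
MRO: FancyBlock AsyncQueue FancyRecord LocalAgent AsyncProxy FrozenProxy TinyView SecureQueue RemoteActor TinyQueue object
TinyView is at position 6; next is SecureQueue.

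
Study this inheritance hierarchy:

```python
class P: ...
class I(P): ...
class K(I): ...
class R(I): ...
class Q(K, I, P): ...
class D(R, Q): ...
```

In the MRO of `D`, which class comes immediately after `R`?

L[D] = D + merge(L[R], L[Q], [R Q])
  take R:  [R I P object] + [Q K I P object] + [R Q]
  take Q:  [I P object] + [Q K I P object] + [Q]
  take K:  [I P object] + [K I P object]
  take I:  [I P object] + [I P object]
  take P:  [P object] + [P object]
  take object:  [object] + [object]
MRO: D R Q K I P object
R is at position 1; next is Q.

Q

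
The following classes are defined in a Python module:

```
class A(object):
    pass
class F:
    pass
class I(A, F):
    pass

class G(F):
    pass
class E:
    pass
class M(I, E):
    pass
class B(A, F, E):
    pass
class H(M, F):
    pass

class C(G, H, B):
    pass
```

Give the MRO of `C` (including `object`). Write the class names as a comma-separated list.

C, G, H, M, I, B, A, F, E, object

L[C] = C + merge(L[G], L[H], L[B], [G H B])
  take G:  [G F object] + [H M I A F E object] + [B A F E object] + [G H B]
  take H:  [F object] + [H M I A F E object] + [B A F E object] + [H B]
  take M:  [F object] + [M I A F E object] + [B A F E object] + [B]
  take I:  [F object] + [I A F E object] + [B A F E object] + [B]
  take B:  [F object] + [A F E object] + [B A F E object] + [B]
  take A:  [F object] + [A F E object] + [A F E object]
  take F:  [F object] + [F E object] + [F E object]
  take E:  [object] + [E object] + [E object]
  take object:  [object] + [object] + [object]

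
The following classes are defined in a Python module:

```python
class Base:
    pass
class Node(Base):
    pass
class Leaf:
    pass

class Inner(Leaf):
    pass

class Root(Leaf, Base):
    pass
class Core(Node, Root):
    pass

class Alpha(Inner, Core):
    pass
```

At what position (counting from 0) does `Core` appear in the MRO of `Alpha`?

2

L[Alpha] = Alpha + merge(L[Inner], L[Core], [Inner Core])
  take Inner:  [Inner Leaf object] + [Core Node Root Leaf Base object] + [Inner Core]
  take Core:  [Leaf object] + [Core Node Root Leaf Base object] + [Core]
  take Node:  [Leaf object] + [Node Root Leaf Base object]
  take Root:  [Leaf object] + [Root Leaf Base object]
  take Leaf:  [Leaf object] + [Leaf Base object]
  take Base:  [object] + [Base object]
  take object:  [object] + [object]
MRO: Alpha Inner Core Node Root Leaf Base object
Core sits at index 2.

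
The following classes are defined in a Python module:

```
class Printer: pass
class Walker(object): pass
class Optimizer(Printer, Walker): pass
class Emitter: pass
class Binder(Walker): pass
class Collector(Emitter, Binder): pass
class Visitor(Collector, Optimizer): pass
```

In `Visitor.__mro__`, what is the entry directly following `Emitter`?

Binder

L[Visitor] = Visitor + merge(L[Collector], L[Optimizer], [Collector Optimizer])
  take Collector:  [Collector Emitter Binder Walker object] + [Optimizer Printer Walker object] + [Collector Optimizer]
  take Emitter:  [Emitter Binder Walker object] + [Optimizer Printer Walker object] + [Optimizer]
  take Binder:  [Binder Walker object] + [Optimizer Printer Walker object] + [Optimizer]
  take Optimizer:  [Walker object] + [Optimizer Printer Walker object] + [Optimizer]
  take Printer:  [Walker object] + [Printer Walker object]
  take Walker:  [Walker object] + [Walker object]
  take object:  [object] + [object]
MRO: Visitor Collector Emitter Binder Optimizer Printer Walker object
Emitter is at position 2; next is Binder.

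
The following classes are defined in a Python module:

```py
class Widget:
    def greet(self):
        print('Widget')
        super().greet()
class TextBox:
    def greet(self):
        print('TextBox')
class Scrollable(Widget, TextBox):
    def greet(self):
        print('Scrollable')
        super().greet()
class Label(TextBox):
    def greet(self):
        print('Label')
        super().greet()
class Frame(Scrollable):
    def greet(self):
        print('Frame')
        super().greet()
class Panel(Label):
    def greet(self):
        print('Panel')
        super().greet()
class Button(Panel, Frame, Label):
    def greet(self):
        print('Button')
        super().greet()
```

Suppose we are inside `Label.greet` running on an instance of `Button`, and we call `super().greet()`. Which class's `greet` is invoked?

L[Button] = Button + merge(L[Panel], L[Frame], L[Label], [Panel Frame Label])
  take Panel:  [Panel Label TextBox object] + [Frame Scrollable Widget TextBox object] + [Label TextBox object] + [Panel Frame Label]
  take Frame:  [Label TextBox object] + [Frame Scrollable Widget TextBox object] + [Label TextBox object] + [Frame Label]
  take Label:  [Label TextBox object] + [Scrollable Widget TextBox object] + [Label TextBox object] + [Label]
  take Scrollable:  [TextBox object] + [Scrollable Widget TextBox object] + [TextBox object]
  take Widget:  [TextBox object] + [Widget TextBox object] + [TextBox object]
  take TextBox:  [TextBox object] + [TextBox object] + [TextBox object]
  take object:  [object] + [object] + [object]
MRO: Button Panel Frame Label Scrollable Widget TextBox object
super() in Label.greet on a Button instance goes to the class after Label in Button's MRO: Scrollable.

Scrollable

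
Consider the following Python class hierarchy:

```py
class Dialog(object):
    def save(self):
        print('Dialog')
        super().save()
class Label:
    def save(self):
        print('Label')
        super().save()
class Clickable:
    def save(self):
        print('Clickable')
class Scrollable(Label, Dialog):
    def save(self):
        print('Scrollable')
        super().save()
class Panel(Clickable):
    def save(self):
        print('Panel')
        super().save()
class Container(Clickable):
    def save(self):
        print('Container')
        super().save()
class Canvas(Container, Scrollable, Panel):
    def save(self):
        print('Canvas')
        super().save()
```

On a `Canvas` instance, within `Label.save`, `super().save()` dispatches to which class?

Dialog

L[Canvas] = Canvas + merge(L[Container], L[Scrollable], L[Panel], [Container Scrollable Panel])
  take Container:  [Container Clickable object] + [Scrollable Label Dialog object] + [Panel Clickable object] + [Container Scrollable Panel]
  take Scrollable:  [Clickable object] + [Scrollable Label Dialog object] + [Panel Clickable object] + [Scrollable Panel]
  take Label:  [Clickable object] + [Label Dialog object] + [Panel Clickable object] + [Panel]
  take Dialog:  [Clickable object] + [Dialog object] + [Panel Clickable object] + [Panel]
  take Panel:  [Clickable object] + [object] + [Panel Clickable object] + [Panel]
  take Clickable:  [Clickable object] + [object] + [Clickable object]
  take object:  [object] + [object] + [object]
MRO: Canvas Container Scrollable Label Dialog Panel Clickable object
super() in Label.save on a Canvas instance goes to the class after Label in Canvas's MRO: Dialog.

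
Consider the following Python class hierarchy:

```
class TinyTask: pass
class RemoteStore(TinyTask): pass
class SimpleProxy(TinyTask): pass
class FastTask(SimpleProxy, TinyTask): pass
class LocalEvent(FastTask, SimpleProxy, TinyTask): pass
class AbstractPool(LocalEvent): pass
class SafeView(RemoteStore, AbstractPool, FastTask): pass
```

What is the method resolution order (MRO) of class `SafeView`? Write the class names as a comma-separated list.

L[SafeView] = SafeView + merge(L[RemoteStore], L[AbstractPool], L[FastTask], [RemoteStore AbstractPool FastTask])
  take RemoteStore:  [RemoteStore TinyTask object] + [AbstractPool LocalEvent FastTask SimpleProxy TinyTask object] + [FastTask SimpleProxy TinyTask object] + [RemoteStore AbstractPool FastTask]
  take AbstractPool:  [TinyTask object] + [AbstractPool LocalEvent FastTask SimpleProxy TinyTask object] + [FastTask SimpleProxy TinyTask object] + [AbstractPool FastTask]
  take LocalEvent:  [TinyTask object] + [LocalEvent FastTask SimpleProxy TinyTask object] + [FastTask SimpleProxy TinyTask object] + [FastTask]
  take FastTask:  [TinyTask object] + [FastTask SimpleProxy TinyTask object] + [FastTask SimpleProxy TinyTask object] + [FastTask]
  take SimpleProxy:  [TinyTask object] + [SimpleProxy TinyTask object] + [SimpleProxy TinyTask object]
  take TinyTask:  [TinyTask object] + [TinyTask object] + [TinyTask object]
  take object:  [object] + [object] + [object]

SafeView, RemoteStore, AbstractPool, LocalEvent, FastTask, SimpleProxy, TinyTask, object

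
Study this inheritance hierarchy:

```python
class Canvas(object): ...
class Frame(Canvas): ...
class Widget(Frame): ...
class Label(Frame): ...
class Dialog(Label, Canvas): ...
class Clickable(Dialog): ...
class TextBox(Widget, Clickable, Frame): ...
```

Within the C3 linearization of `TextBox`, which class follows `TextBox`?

Widget

L[TextBox] = TextBox + merge(L[Widget], L[Clickable], L[Frame], [Widget Clickable Frame])
  take Widget:  [Widget Frame Canvas object] + [Clickable Dialog Label Frame Canvas object] + [Frame Canvas object] + [Widget Clickable Frame]
  take Clickable:  [Frame Canvas object] + [Clickable Dialog Label Frame Canvas object] + [Frame Canvas object] + [Clickable Frame]
  take Dialog:  [Frame Canvas object] + [Dialog Label Frame Canvas object] + [Frame Canvas object] + [Frame]
  take Label:  [Frame Canvas object] + [Label Frame Canvas object] + [Frame Canvas object] + [Frame]
  take Frame:  [Frame Canvas object] + [Frame Canvas object] + [Frame Canvas object] + [Frame]
  take Canvas:  [Canvas object] + [Canvas object] + [Canvas object]
  take object:  [object] + [object] + [object]
MRO: TextBox Widget Clickable Dialog Label Frame Canvas object
TextBox is at position 0; next is Widget.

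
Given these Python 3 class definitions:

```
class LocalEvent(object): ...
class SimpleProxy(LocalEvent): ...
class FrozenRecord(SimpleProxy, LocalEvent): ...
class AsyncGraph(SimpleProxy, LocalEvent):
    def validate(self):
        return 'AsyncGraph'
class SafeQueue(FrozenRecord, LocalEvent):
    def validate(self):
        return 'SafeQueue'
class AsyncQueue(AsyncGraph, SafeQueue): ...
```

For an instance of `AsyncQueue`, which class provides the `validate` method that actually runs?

AsyncGraph

L[AsyncQueue] = AsyncQueue + merge(L[AsyncGraph], L[SafeQueue], [AsyncGraph SafeQueue])
  take AsyncGraph:  [AsyncGraph SimpleProxy LocalEvent object] + [SafeQueue FrozenRecord SimpleProxy LocalEvent object] + [AsyncGraph SafeQueue]
  take SafeQueue:  [SimpleProxy LocalEvent object] + [SafeQueue FrozenRecord SimpleProxy LocalEvent object] + [SafeQueue]
  take FrozenRecord:  [SimpleProxy LocalEvent object] + [FrozenRecord SimpleProxy LocalEvent object]
  take SimpleProxy:  [SimpleProxy LocalEvent object] + [SimpleProxy LocalEvent object]
  take LocalEvent:  [LocalEvent object] + [LocalEvent object]
  take object:  [object] + [object]
MRO: AsyncQueue AsyncGraph SafeQueue FrozenRecord SimpleProxy LocalEvent object
validate is defined in: AsyncGraph, SafeQueue. First along the MRO is AsyncGraph.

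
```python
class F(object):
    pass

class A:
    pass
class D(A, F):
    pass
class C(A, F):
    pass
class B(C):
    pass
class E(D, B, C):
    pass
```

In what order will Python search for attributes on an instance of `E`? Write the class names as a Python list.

[E, D, B, C, A, F, object]

L[E] = E + merge(L[D], L[B], L[C], [D B C])
  take D:  [D A F object] + [B C A F object] + [C A F object] + [D B C]
  take B:  [A F object] + [B C A F object] + [C A F object] + [B C]
  take C:  [A F object] + [C A F object] + [C A F object] + [C]
  take A:  [A F object] + [A F object] + [A F object]
  take F:  [F object] + [F object] + [F object]
  take object:  [object] + [object] + [object]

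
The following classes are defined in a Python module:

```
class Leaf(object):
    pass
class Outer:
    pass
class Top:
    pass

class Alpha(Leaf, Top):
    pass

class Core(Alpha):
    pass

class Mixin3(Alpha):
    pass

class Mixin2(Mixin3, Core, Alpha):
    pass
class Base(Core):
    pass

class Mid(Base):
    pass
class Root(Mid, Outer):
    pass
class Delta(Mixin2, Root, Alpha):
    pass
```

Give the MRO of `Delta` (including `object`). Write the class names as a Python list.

L[Delta] = Delta + merge(L[Mixin2], L[Root], L[Alpha], [Mixin2 Root Alpha])
  take Mixin2:  [Mixin2 Mixin3 Core Alpha Leaf Top object] + [Root Mid Base Core Alpha Leaf Top Outer object] + [Alpha Leaf Top object] + [Mixin2 Root Alpha]
  take Mixin3:  [Mixin3 Core Alpha Leaf Top object] + [Root Mid Base Core Alpha Leaf Top Outer object] + [Alpha Leaf Top object] + [Root Alpha]
  take Root:  [Core Alpha Leaf Top object] + [Root Mid Base Core Alpha Leaf Top Outer object] + [Alpha Leaf Top object] + [Root Alpha]
  take Mid:  [Core Alpha Leaf Top object] + [Mid Base Core Alpha Leaf Top Outer object] + [Alpha Leaf Top object] + [Alpha]
  take Base:  [Core Alpha Leaf Top object] + [Base Core Alpha Leaf Top Outer object] + [Alpha Leaf Top object] + [Alpha]
  take Core:  [Core Alpha Leaf Top object] + [Core Alpha Leaf Top Outer object] + [Alpha Leaf Top object] + [Alpha]
  take Alpha:  [Alpha Leaf Top object] + [Alpha Leaf Top Outer object] + [Alpha Leaf Top object] + [Alpha]
  take Leaf:  [Leaf Top object] + [Leaf Top Outer object] + [Leaf Top object]
  take Top:  [Top object] + [Top Outer object] + [Top object]
  take Outer:  [object] + [Outer object] + [object]
  take object:  [object] + [object] + [object]

[Delta, Mixin2, Mixin3, Root, Mid, Base, Core, Alpha, Leaf, Top, Outer, object]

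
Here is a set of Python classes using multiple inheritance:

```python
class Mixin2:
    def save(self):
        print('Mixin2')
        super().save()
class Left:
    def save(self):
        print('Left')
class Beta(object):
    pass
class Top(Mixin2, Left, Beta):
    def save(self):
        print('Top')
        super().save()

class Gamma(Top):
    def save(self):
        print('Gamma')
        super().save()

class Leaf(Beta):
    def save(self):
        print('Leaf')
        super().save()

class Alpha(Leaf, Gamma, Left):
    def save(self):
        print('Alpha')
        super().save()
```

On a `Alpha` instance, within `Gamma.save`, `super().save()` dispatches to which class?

Top

L[Alpha] = Alpha + merge(L[Leaf], L[Gamma], L[Left], [Leaf Gamma Left])
  take Leaf:  [Leaf Beta object] + [Gamma Top Mixin2 Left Beta object] + [Left object] + [Leaf Gamma Left]
  take Gamma:  [Beta object] + [Gamma Top Mixin2 Left Beta object] + [Left object] + [Gamma Left]
  take Top:  [Beta object] + [Top Mixin2 Left Beta object] + [Left object] + [Left]
  take Mixin2:  [Beta object] + [Mixin2 Left Beta object] + [Left object] + [Left]
  take Left:  [Beta object] + [Left Beta object] + [Left object] + [Left]
  take Beta:  [Beta object] + [Beta object] + [object]
  take object:  [object] + [object] + [object]
MRO: Alpha Leaf Gamma Top Mixin2 Left Beta object
super() in Gamma.save on a Alpha instance goes to the class after Gamma in Alpha's MRO: Top.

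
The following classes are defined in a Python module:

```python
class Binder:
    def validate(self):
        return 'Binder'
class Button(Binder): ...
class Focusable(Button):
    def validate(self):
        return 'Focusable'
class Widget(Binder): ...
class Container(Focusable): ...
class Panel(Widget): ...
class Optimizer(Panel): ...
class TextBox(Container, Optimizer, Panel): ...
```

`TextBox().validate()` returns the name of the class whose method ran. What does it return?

Focusable

L[TextBox] = TextBox + merge(L[Container], L[Optimizer], L[Panel], [Container Optimizer Panel])
  take Container:  [Container Focusable Button Binder object] + [Optimizer Panel Widget Binder object] + [Panel Widget Binder object] + [Container Optimizer Panel]
  take Focusable:  [Focusable Button Binder object] + [Optimizer Panel Widget Binder object] + [Panel Widget Binder object] + [Optimizer Panel]
  take Button:  [Button Binder object] + [Optimizer Panel Widget Binder object] + [Panel Widget Binder object] + [Optimizer Panel]
  take Optimizer:  [Binder object] + [Optimizer Panel Widget Binder object] + [Panel Widget Binder object] + [Optimizer Panel]
  take Panel:  [Binder object] + [Panel Widget Binder object] + [Panel Widget Binder object] + [Panel]
  take Widget:  [Binder object] + [Widget Binder object] + [Widget Binder object]
  take Binder:  [Binder object] + [Binder object] + [Binder object]
  take object:  [object] + [object] + [object]
MRO: TextBox Container Focusable Button Optimizer Panel Widget Binder object
validate is defined in: Binder, Focusable. First along the MRO is Focusable.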